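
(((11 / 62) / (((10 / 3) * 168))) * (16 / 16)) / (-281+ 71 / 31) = -11 / 9676800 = -0.00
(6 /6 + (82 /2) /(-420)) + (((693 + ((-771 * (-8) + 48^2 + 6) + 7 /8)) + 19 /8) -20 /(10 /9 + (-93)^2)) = 75000933841 /8174355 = 9175.15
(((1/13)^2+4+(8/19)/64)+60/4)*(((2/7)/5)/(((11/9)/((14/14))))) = 4395537/4944940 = 0.89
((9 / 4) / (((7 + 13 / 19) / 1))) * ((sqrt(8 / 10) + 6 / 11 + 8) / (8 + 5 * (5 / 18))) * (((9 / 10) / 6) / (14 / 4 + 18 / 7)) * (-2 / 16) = -1518993 / 1845615200-32319 * sqrt(5) / 838916000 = -0.00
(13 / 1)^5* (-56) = -20792408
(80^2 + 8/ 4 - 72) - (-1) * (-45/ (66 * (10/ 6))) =139251/ 22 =6329.59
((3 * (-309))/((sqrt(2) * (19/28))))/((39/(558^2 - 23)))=-1346861166 * sqrt(2)/247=-7711535.74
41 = 41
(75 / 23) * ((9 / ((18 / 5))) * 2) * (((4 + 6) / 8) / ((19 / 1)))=1875 / 1748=1.07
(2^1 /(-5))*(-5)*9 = 18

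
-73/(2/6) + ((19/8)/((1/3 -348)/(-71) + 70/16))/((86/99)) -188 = -552595945/1358714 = -406.71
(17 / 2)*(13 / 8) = 221 / 16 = 13.81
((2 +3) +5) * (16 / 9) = 160 / 9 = 17.78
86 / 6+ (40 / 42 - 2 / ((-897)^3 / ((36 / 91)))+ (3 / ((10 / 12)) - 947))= -4837819200212 / 5212525305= -928.11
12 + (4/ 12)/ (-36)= 1295/ 108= 11.99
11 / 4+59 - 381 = -1277 / 4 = -319.25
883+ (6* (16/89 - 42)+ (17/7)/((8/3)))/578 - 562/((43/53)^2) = 153282582771/5326510448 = 28.78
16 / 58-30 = -862 / 29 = -29.72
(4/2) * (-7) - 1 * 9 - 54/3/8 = -101/4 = -25.25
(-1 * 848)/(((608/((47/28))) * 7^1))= -2491/7448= -0.33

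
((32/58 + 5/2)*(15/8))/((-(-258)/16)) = 885/2494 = 0.35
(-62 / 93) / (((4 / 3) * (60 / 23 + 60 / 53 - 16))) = 1219 / 29888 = 0.04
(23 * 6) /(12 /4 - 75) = -23 /12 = -1.92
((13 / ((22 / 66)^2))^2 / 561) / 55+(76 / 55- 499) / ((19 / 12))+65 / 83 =-313.06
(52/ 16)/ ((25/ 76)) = 247/ 25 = 9.88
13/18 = 0.72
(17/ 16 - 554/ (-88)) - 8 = -113/ 176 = -0.64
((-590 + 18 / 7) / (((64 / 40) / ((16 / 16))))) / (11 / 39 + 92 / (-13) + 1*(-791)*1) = 50115 / 108899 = 0.46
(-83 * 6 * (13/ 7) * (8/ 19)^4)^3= -18646525915369322840064/ 759167017239693223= -24561.82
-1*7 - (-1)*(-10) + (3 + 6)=-8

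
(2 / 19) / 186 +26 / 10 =22976 / 8835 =2.60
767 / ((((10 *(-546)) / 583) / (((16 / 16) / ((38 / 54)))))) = -309573 / 2660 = -116.38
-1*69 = -69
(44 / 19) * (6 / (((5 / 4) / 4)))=4224 / 95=44.46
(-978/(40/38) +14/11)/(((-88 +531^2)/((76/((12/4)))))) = -3878318/46509045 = -0.08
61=61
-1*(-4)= 4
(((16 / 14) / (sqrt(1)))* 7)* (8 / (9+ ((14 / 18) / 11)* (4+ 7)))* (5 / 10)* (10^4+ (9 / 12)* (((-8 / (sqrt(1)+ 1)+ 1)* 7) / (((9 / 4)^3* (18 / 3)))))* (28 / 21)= 3534464 / 81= 43635.36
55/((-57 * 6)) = -55/342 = -0.16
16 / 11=1.45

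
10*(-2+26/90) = -154/9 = -17.11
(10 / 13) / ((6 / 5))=25 / 39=0.64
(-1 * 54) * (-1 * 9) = 486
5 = 5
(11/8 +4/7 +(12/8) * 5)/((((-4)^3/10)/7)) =-2645/256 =-10.33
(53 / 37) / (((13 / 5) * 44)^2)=1325 / 12105808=0.00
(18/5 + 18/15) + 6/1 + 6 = 84/5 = 16.80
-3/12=-1/4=-0.25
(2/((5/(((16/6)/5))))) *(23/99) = 368/7425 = 0.05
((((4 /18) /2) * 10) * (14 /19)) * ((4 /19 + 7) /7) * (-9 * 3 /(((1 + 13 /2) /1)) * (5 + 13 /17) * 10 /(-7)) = 153440 /6137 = 25.00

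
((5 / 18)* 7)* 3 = 35 / 6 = 5.83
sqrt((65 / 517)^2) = 65 / 517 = 0.13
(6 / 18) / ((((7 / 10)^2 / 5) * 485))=100 / 14259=0.01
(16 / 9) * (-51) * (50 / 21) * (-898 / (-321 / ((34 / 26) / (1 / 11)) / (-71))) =162149345600 / 262899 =616774.30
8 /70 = 4 /35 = 0.11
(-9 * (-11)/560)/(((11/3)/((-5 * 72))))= -243/14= -17.36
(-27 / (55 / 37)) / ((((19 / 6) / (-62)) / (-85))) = -6317676 / 209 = -30228.11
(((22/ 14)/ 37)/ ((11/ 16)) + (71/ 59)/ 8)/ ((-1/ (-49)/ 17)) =176.76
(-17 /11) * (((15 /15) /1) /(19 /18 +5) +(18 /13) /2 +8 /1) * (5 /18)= -96985 /25506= -3.80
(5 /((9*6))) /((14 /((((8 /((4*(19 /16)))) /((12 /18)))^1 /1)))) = 20 /1197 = 0.02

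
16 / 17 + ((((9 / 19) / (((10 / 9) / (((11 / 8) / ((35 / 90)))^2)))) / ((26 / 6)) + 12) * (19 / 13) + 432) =10187235451 / 22524320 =452.28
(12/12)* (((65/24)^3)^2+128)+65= 112301764993/191102976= 587.65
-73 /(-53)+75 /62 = 8501 /3286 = 2.59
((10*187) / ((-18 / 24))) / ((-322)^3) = 935 / 12519843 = 0.00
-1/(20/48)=-12/5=-2.40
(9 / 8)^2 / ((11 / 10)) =405 / 352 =1.15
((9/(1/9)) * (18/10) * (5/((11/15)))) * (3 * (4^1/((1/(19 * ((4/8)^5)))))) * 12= 1869885/22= 84994.77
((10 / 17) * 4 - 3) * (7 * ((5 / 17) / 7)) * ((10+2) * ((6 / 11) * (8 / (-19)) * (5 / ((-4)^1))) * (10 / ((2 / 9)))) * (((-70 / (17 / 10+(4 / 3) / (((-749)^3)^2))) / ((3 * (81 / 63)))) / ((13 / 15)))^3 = 485648690525819361955979141344896709129299233087590438986750000000000 / 8807745303637495210463443648087593718900062959745220348766032117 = 55138.82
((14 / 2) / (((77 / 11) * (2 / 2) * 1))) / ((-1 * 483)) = -1 / 483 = -0.00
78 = 78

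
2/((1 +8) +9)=1/9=0.11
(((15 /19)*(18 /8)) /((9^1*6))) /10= 1 /304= 0.00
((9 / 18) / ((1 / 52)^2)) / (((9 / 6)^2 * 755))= 5408 / 6795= 0.80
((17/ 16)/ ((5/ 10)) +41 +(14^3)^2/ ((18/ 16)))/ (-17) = -481893409/ 1224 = -393703.77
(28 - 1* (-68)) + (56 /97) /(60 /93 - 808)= 58264750 /606929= 96.00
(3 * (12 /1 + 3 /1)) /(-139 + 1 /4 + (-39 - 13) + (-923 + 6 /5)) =-300 /7417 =-0.04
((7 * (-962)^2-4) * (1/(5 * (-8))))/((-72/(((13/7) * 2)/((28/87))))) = 101760217/3920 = 25959.24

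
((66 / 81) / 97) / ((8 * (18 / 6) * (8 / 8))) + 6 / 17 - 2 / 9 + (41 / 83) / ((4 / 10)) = 60575531 / 44344908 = 1.37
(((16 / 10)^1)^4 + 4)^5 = 12485422259490046976 / 95367431640625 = 130919.14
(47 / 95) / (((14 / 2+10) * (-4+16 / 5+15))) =47 / 22933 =0.00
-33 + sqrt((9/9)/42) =-33 + sqrt(42)/42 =-32.85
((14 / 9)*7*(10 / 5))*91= 17836 / 9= 1981.78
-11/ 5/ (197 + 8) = -11/ 1025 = -0.01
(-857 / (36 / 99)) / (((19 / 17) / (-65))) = 10416835 / 76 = 137063.62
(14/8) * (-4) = -7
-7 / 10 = -0.70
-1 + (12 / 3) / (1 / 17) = 67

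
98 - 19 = 79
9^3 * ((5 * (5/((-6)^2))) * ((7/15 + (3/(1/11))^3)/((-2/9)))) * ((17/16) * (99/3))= -183716372565/64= -2870568321.33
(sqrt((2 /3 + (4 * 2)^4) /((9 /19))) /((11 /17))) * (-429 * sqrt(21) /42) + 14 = -6713.36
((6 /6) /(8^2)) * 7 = 7 /64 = 0.11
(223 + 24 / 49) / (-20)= -10951 / 980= -11.17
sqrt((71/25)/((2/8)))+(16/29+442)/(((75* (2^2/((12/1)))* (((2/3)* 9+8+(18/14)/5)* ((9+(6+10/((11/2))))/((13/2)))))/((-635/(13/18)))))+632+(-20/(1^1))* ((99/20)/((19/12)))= 2* sqrt(71)/5+7505470394/50865565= 150.93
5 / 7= 0.71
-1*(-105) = 105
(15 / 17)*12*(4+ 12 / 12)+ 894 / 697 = 37794 / 697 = 54.22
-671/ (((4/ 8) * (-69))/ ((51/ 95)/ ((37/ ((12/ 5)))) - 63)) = -495024882/ 404225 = -1224.63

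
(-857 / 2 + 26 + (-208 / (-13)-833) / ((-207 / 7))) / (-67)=155197 / 27738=5.60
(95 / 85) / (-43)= -19 / 731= -0.03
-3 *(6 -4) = -6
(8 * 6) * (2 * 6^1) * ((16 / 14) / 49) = 4608 / 343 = 13.43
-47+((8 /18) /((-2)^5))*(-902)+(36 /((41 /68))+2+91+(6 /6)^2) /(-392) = -630382 /18081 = -34.86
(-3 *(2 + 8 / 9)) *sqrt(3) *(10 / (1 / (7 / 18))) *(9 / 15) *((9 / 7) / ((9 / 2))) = -52 *sqrt(3) / 9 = -10.01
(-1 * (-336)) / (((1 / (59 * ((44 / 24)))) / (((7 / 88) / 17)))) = 2891 / 17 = 170.06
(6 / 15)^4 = 16 / 625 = 0.03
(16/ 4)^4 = 256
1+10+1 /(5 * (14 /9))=779 /70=11.13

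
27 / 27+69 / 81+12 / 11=874 / 297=2.94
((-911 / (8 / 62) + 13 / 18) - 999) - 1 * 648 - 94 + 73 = -314191 / 36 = -8727.53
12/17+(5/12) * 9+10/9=5.57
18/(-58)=-0.31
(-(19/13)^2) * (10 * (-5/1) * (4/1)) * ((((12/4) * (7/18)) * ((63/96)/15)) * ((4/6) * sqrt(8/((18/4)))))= 88445/4563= 19.38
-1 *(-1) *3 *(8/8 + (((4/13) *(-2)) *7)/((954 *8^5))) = 50798585/16932864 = 3.00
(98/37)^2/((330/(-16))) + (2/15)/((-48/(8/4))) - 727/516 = -51127811/29139165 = -1.75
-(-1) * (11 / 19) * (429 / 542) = 4719 / 10298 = 0.46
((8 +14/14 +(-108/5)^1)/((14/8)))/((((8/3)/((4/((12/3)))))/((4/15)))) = -18/25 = -0.72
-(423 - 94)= -329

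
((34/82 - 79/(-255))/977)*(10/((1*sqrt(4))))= 7574/2042907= 0.00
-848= -848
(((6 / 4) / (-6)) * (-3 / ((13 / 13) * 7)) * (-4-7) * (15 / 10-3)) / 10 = 99 / 560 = 0.18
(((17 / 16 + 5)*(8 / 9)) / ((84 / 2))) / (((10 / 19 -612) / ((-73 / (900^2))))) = 134539 / 7114398480000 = 0.00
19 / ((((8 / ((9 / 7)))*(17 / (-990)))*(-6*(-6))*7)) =-9405 / 13328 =-0.71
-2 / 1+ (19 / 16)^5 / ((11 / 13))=9120615 / 11534336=0.79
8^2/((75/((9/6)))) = 32/25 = 1.28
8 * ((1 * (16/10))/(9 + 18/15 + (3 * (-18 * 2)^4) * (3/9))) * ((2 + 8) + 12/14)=4864/58786917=0.00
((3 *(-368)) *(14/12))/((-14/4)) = 368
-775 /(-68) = 775 /68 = 11.40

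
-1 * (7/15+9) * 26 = -3692/15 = -246.13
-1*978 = -978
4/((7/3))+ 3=33/7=4.71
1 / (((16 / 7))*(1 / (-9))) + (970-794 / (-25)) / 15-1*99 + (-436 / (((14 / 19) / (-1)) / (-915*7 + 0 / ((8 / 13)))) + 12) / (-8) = 947407193 / 2000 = 473703.60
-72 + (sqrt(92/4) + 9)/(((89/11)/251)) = 2761 * sqrt(23)/89 + 18441/89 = 355.98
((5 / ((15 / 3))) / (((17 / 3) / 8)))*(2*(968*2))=92928 / 17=5466.35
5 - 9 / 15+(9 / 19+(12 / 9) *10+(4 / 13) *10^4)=11467457 / 3705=3095.13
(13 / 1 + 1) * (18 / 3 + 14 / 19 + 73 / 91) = 26070 / 247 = 105.55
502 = 502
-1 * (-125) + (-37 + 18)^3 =-6734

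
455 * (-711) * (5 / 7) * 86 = -19872450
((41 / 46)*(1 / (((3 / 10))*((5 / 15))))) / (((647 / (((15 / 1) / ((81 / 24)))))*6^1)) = 4100 / 401787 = 0.01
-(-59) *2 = 118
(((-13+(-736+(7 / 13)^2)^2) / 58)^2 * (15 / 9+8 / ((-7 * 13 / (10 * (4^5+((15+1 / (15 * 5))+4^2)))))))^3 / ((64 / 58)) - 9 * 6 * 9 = -498125425640862375007888698000879038288084514889965324017490163298302285024 / 1048732277651652210342993479139948847064875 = -474978634925090131171061500000000.00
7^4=2401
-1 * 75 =-75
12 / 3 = 4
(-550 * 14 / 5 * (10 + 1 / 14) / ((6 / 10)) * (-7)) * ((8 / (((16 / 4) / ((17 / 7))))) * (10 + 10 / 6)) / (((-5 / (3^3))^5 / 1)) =-1177050407148 / 25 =-47082016285.92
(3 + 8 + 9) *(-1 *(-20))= 400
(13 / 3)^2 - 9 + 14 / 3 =130 / 9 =14.44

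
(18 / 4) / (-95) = -9 / 190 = -0.05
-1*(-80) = 80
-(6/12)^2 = -0.25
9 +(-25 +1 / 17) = -271 / 17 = -15.94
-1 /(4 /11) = -11 /4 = -2.75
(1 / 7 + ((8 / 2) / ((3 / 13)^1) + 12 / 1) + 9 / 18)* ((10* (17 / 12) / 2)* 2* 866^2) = 20064135335 / 63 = 318478338.65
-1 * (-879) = 879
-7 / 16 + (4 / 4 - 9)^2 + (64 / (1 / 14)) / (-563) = 558235 / 9008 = 61.97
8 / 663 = 0.01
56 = 56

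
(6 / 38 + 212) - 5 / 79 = 318354 / 1501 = 212.09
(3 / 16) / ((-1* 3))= -1 / 16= -0.06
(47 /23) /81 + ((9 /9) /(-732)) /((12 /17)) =42353 /1818288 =0.02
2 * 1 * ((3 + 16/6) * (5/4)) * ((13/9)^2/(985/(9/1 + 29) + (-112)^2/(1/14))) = 272935/1621877499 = 0.00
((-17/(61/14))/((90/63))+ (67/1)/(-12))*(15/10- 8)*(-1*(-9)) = 1186809/2440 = 486.40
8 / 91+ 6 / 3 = 190 / 91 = 2.09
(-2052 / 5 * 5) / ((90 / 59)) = -6726 / 5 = -1345.20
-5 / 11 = -0.45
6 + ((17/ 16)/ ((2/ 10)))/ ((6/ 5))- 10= 41/ 96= 0.43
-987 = -987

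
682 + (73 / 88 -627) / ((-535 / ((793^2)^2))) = 21790540055838063 / 47080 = 462840697872.52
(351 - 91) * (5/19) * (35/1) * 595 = 1424868.42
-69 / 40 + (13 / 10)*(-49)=-2617 / 40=-65.42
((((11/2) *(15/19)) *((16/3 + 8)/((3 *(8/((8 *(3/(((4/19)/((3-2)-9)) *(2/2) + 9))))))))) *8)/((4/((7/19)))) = 4.75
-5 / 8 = -0.62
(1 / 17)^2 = 1 / 289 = 0.00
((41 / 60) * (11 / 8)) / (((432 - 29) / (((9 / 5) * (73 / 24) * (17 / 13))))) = 559691 / 33529600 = 0.02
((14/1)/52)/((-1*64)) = -7/1664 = -0.00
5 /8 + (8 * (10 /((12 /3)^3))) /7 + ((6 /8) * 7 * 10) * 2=5925 /56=105.80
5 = 5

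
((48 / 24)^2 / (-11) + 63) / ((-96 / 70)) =-24115 / 528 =-45.67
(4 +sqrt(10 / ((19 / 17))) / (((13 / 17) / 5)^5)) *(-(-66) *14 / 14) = 264 +292845506250 *sqrt(3230) / 7054567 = 2359489.55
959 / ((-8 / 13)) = -12467 / 8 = -1558.38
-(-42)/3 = 14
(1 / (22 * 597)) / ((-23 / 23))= -1 / 13134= -0.00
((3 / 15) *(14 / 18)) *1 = 7 / 45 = 0.16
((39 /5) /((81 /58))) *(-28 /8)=-2639 /135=-19.55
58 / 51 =1.14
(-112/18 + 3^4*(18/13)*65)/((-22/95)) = -3113815/99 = -31452.68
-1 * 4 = -4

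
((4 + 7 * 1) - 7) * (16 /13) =64 /13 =4.92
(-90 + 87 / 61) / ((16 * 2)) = -5403 / 1952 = -2.77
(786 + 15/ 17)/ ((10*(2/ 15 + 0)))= 40131/ 68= 590.16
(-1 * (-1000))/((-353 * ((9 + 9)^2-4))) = -25/2824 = -0.01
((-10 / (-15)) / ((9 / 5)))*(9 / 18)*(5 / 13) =25 / 351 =0.07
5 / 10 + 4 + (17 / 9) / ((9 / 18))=149 / 18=8.28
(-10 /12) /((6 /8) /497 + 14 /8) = -2485 /5223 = -0.48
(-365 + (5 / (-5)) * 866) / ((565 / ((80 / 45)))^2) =-315136 / 25857225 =-0.01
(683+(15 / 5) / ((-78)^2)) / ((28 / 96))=395750 / 169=2341.72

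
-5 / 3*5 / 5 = -5 / 3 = -1.67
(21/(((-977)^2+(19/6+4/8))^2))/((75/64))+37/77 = 1896294748248541/3946343124571925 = 0.48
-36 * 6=-216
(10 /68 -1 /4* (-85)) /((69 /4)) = 485 /391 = 1.24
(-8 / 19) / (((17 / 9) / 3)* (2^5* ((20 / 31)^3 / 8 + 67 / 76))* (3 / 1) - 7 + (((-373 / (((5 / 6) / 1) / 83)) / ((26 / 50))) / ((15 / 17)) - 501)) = 13942188 / 2696114451557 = 0.00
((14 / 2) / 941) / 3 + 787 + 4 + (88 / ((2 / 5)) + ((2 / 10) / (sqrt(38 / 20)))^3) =2 * sqrt(190) / 9025 + 2854060 / 2823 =1011.01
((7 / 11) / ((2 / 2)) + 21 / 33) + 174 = 1928 / 11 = 175.27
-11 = -11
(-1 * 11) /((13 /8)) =-88 /13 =-6.77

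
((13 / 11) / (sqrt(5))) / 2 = 13 * sqrt(5) / 110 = 0.26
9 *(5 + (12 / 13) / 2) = 639 / 13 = 49.15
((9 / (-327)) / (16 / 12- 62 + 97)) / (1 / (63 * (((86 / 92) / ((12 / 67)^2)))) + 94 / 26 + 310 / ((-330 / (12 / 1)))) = 1738980243 / 17577306325867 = 0.00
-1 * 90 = -90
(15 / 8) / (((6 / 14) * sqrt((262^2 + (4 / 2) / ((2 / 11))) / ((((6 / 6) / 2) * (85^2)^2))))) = 50575 * sqrt(137310) / 219696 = 85.30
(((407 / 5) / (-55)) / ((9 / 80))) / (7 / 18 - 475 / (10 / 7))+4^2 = 239712 / 14945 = 16.04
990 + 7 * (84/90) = 14948/15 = 996.53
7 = 7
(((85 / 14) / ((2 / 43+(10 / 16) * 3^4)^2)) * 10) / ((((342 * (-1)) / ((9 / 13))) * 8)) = -3143300 / 525338946769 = -0.00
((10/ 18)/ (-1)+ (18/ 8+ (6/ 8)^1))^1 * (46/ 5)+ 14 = 1642/ 45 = 36.49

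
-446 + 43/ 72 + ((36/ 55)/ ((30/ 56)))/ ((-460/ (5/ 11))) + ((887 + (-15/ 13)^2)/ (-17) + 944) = 6423745734421/ 14392006200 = 446.34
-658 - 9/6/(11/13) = -659.77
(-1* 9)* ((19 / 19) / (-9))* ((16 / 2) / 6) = 4 / 3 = 1.33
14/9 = 1.56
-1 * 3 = -3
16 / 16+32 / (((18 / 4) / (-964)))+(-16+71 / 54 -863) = -417517 / 54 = -7731.80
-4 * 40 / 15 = -32 / 3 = -10.67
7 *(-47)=-329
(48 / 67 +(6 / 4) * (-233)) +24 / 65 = -3034689 / 8710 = -348.41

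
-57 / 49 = -1.16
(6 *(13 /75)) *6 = 156 /25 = 6.24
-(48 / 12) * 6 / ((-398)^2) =-6 / 39601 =-0.00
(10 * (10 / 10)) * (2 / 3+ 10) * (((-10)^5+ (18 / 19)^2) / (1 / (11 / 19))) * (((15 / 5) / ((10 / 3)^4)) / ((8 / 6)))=-96494433948 / 857375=-112546.36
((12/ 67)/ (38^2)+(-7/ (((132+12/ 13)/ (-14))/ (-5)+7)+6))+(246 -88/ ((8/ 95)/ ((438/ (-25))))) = 9088008275486/ 489665815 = 18559.61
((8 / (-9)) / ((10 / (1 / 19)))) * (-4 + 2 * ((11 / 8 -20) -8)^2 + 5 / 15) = -1429 / 216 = -6.62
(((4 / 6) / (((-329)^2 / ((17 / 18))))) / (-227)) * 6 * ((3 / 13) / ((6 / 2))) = -34 / 2874772719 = -0.00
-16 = -16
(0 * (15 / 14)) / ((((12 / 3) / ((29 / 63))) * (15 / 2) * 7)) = 0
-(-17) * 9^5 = 1003833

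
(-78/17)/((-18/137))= 1781/51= 34.92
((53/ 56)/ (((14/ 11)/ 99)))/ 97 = 57717/ 76048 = 0.76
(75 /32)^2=5625 /1024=5.49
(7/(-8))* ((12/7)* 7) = -21/2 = -10.50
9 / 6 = 3 / 2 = 1.50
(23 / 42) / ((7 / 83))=1909 / 294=6.49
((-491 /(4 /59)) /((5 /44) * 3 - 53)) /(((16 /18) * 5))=2867931 /92680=30.94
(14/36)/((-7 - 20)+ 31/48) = -56/3795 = -0.01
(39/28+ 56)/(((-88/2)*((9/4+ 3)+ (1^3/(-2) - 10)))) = 1607/6468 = 0.25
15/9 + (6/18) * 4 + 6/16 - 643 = -5117/8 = -639.62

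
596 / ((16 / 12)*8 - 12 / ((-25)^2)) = 279375 / 4991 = 55.98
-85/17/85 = -1/17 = -0.06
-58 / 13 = -4.46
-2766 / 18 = -461 / 3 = -153.67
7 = 7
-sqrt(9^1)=-3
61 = 61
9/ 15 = 3/ 5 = 0.60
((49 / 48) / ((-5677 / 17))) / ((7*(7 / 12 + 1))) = -17 / 61636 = -0.00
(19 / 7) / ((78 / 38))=361 / 273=1.32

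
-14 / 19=-0.74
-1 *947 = -947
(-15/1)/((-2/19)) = 142.50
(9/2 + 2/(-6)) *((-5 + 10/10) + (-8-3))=-125/2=-62.50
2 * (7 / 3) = 14 / 3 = 4.67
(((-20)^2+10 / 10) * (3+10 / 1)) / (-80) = -5213 / 80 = -65.16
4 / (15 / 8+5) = 32 / 55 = 0.58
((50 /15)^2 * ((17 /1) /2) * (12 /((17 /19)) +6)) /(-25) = -220 /3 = -73.33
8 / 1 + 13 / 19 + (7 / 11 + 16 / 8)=2366 / 209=11.32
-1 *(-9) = 9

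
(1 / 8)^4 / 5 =1 / 20480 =0.00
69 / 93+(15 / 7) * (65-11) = 116.46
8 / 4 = 2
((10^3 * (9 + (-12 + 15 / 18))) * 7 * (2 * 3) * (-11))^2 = 1002001000000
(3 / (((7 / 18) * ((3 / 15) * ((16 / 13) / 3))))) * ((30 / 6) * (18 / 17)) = 236925 / 476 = 497.74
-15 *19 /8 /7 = -285 /56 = -5.09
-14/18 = -7/9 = -0.78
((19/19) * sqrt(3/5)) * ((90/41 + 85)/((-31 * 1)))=-715 * sqrt(15)/1271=-2.18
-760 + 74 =-686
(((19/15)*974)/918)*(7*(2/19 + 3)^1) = 201131/6885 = 29.21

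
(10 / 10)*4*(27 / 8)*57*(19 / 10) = 1462.05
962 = 962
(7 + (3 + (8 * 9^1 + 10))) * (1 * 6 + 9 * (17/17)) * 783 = 1080540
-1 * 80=-80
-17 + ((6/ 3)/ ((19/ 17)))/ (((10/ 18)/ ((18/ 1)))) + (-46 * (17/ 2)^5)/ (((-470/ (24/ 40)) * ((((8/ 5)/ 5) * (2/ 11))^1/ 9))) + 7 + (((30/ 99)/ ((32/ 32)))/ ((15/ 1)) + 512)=91346241068323/ 226321920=403611.99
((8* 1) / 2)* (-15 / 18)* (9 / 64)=-15 / 32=-0.47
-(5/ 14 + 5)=-75/ 14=-5.36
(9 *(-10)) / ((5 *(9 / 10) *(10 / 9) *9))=-2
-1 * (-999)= 999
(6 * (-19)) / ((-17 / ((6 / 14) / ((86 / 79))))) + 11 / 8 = 164359 / 40936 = 4.02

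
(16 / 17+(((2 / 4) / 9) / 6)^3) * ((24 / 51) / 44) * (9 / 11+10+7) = 987615041 / 5506358616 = 0.18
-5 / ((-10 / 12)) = 6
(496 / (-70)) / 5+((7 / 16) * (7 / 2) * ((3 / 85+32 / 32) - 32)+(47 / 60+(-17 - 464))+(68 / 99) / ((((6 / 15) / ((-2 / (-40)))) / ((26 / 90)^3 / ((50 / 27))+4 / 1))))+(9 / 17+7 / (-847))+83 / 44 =-11509304099267 / 21868481250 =-526.30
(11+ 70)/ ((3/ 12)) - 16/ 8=322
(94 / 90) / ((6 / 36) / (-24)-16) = -752 / 11525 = -0.07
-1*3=-3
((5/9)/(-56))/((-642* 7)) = 5/2264976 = 0.00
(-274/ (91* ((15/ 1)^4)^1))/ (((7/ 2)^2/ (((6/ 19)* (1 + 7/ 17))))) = -17536/ 8101445625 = -0.00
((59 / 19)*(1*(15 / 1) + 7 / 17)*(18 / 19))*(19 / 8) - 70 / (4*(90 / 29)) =1186529 / 11628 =102.04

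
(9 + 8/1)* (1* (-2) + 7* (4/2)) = 204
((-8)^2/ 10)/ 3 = 32/ 15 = 2.13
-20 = -20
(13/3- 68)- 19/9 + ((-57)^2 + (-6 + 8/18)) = 9533/3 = 3177.67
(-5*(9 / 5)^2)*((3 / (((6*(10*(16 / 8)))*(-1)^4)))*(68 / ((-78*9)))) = 51 / 1300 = 0.04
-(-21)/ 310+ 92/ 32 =3649/ 1240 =2.94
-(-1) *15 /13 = 15 /13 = 1.15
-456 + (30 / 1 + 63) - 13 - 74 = -450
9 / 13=0.69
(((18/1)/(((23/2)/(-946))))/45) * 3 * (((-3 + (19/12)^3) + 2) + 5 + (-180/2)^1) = 2915099/360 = 8097.50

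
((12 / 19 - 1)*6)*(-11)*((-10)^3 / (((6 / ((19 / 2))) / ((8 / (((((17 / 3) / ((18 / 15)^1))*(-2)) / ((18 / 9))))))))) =1108800 / 17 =65223.53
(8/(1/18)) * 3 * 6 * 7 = 18144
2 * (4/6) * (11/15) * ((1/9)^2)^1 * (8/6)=0.02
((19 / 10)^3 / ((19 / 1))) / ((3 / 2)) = 361 / 1500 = 0.24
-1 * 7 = -7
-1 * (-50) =50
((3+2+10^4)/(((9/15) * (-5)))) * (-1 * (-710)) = -2367850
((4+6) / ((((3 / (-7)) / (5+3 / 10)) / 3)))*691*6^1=-1538166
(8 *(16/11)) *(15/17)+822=155634/187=832.27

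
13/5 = 2.60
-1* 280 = -280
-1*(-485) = 485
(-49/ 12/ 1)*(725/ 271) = -35525/ 3252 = -10.92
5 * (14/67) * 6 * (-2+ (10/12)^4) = -68845/7236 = -9.51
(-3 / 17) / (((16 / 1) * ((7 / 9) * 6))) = -9 / 3808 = -0.00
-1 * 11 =-11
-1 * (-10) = 10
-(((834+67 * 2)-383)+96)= -681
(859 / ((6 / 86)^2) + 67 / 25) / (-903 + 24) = -200.77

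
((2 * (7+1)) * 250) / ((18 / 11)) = 22000 / 9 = 2444.44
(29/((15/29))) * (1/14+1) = 841/14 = 60.07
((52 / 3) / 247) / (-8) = -1 / 114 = -0.01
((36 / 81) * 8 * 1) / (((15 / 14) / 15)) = 448 / 9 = 49.78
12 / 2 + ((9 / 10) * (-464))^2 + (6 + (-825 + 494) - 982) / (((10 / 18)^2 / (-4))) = 191334.48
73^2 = 5329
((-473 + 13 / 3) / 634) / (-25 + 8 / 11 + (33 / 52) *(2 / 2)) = 402116 / 12858471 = 0.03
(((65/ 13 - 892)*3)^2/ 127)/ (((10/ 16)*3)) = 18882456/ 635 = 29736.15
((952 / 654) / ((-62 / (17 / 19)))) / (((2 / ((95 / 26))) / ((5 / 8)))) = -50575 / 2108496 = -0.02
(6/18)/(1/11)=11/3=3.67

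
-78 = -78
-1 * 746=-746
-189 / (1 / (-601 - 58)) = 124551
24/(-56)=-3/7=-0.43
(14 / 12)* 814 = 2849 / 3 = 949.67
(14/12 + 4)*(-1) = -31/6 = -5.17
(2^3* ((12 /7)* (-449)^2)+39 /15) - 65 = 96766296 /35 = 2764751.31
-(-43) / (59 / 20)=860 / 59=14.58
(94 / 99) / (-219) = -94 / 21681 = -0.00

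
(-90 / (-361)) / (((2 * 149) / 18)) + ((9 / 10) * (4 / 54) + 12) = 9747959 / 806835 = 12.08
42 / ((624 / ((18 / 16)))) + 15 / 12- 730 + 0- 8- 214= -790961 / 832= -950.67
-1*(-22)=22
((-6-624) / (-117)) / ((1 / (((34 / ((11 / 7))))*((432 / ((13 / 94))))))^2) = 6538455238533120 / 265837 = 24595730611.36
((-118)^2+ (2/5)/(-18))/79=626579/3555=176.25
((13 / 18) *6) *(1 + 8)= 39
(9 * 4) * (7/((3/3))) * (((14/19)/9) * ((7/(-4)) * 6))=-4116/19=-216.63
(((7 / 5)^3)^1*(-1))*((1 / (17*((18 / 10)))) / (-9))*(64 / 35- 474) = -809774 / 172125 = -4.70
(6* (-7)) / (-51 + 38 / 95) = 210 / 253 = 0.83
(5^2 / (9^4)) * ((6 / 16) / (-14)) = -25 / 244944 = -0.00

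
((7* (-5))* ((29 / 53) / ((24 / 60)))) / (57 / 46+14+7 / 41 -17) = 4785725 / 158947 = 30.11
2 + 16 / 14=22 / 7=3.14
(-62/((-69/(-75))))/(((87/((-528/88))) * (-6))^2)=-1550/174087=-0.01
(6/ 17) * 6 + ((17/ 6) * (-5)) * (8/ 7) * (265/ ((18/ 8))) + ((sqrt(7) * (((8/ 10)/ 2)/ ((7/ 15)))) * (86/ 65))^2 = -25734771596/ 13574925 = -1895.76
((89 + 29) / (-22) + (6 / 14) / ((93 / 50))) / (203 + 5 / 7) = -0.03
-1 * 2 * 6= -12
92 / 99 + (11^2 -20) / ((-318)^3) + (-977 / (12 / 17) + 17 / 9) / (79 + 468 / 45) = -255299198095 / 17568677016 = -14.53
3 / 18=1 / 6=0.17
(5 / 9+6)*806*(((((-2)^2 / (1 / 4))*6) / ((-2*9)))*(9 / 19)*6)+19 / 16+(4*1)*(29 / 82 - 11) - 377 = -1003468479 / 12464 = -80509.35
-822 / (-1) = 822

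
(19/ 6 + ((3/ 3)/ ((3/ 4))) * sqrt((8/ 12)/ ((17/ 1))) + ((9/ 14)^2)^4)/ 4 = sqrt(102)/ 153 + 14149136195/ 17709468672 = 0.86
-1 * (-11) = 11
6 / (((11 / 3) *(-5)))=-18 / 55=-0.33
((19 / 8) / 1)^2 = 5.64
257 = 257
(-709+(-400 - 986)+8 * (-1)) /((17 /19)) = -39957 /17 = -2350.41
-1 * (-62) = 62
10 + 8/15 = 158/15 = 10.53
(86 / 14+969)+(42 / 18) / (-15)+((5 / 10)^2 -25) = 1197299 / 1260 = 950.24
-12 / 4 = -3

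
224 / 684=56 / 171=0.33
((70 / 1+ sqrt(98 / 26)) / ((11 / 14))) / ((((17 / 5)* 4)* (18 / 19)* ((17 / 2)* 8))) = 4655* sqrt(13) / 5951088+ 23275 / 228888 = 0.10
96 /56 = 12 /7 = 1.71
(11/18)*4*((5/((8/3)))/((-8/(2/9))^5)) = -55/725594112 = -0.00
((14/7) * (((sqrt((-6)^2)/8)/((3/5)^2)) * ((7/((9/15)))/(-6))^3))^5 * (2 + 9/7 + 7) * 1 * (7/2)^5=-3397135491780383288860321044921875/23316389970546096340992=-145697318327.23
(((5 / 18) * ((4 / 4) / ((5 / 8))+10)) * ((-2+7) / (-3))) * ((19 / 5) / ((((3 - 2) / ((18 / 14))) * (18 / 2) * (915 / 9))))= -551 / 19215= -0.03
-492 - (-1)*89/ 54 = -26479/ 54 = -490.35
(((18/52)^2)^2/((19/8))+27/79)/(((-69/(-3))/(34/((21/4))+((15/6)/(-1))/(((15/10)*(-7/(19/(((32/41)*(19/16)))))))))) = 4741682895/27608319284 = 0.17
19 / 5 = 3.80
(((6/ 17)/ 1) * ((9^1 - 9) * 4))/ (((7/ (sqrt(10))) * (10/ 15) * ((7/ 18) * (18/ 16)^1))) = 0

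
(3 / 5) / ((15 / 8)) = 0.32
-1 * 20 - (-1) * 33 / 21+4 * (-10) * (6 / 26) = -2517 / 91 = -27.66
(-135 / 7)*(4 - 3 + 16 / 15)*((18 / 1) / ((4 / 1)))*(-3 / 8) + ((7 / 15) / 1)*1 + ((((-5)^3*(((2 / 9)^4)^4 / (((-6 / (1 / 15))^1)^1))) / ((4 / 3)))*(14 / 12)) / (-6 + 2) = 632504352202020499417 / 9339221751813278640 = 67.73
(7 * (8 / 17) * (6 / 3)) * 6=672 / 17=39.53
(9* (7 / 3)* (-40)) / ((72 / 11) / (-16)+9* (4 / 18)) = -528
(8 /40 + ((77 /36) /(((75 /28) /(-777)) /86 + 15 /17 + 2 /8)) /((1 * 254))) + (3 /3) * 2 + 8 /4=288672521438 /68610066615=4.21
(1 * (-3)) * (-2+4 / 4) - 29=-26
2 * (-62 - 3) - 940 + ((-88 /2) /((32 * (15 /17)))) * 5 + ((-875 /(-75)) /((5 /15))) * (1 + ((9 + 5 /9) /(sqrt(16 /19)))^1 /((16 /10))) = -25027 /24 + 7525 * sqrt(19) /144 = -815.01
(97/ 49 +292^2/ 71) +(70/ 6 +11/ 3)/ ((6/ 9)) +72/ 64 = 34150031/ 27832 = 1227.01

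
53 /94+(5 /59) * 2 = 0.73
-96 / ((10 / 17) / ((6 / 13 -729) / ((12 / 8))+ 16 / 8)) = 5131008 / 65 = 78938.58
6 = 6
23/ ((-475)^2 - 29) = 0.00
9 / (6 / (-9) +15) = 27 / 43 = 0.63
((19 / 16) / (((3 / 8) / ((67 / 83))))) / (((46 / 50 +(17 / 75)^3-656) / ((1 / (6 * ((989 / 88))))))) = -656390625 / 11342656969847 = -0.00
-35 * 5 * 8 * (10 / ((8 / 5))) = -8750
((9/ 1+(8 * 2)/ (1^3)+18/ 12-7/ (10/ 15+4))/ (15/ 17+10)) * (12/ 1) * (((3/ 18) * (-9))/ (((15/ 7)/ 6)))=-4284/ 37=-115.78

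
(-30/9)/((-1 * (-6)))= -5/9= -0.56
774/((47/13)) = 10062/47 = 214.09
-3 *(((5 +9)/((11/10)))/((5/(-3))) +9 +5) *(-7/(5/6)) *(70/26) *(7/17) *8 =3457440/2431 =1422.23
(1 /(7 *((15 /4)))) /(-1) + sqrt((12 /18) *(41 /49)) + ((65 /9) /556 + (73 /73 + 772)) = sqrt(246) /21 + 135378823 /175140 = 773.72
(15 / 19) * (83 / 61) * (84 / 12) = 8715 / 1159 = 7.52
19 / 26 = 0.73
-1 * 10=-10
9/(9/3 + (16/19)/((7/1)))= 1197/415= 2.88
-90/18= -5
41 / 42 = 0.98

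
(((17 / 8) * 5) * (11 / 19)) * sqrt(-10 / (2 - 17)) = 935 * sqrt(6) / 456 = 5.02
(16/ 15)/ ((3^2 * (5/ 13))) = 208/ 675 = 0.31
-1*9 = -9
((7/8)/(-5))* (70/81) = -49/324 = -0.15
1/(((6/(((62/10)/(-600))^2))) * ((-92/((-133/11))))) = 127813/54648000000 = 0.00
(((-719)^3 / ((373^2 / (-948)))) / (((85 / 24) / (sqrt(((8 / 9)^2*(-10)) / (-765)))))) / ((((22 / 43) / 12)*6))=323237830585088*sqrt(34) / 6634366365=284094.08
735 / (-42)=-35 / 2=-17.50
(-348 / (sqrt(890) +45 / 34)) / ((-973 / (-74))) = 7880112 / 199818199 - 29769312* sqrt(890) / 999090995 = -0.85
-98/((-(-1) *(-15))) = 98/15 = 6.53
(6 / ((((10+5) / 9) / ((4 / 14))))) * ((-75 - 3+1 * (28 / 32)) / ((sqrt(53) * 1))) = -5553 * sqrt(53) / 3710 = -10.90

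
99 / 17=5.82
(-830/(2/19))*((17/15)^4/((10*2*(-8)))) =131712617/1620000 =81.30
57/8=7.12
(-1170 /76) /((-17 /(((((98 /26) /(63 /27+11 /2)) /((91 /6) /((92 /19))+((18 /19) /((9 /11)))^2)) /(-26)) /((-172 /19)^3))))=59483065635 /11777616688518928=0.00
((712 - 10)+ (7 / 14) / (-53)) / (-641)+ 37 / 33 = 58439 / 2242218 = 0.03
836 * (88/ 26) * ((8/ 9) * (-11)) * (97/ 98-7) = 953294144/ 5733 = 166281.90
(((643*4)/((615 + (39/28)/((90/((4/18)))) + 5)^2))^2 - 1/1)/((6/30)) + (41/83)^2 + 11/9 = -6609255089539846036131298319017/1870433566515725263305693407361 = -3.53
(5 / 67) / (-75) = -1 / 1005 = -0.00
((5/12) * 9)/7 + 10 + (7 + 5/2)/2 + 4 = 135/7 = 19.29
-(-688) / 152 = 86 / 19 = 4.53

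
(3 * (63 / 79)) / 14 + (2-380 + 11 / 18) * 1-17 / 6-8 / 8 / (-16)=-4322753 / 11376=-379.99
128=128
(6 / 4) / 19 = 3 / 38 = 0.08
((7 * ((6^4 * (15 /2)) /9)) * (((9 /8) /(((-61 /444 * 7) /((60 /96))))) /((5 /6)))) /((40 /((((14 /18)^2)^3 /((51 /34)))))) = -4353013 /177876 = -24.47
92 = 92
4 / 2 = 2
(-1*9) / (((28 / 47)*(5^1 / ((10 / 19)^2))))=-2115 / 2527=-0.84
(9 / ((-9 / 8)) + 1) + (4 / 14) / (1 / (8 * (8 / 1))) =11.29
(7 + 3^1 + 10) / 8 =5 / 2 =2.50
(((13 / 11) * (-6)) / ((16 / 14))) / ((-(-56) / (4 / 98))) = -39 / 8624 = -0.00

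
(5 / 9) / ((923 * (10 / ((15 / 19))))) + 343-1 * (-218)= 59029547 / 105222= 561.00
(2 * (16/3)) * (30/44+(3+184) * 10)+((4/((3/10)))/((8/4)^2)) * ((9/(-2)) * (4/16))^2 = 21075815/1056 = 19958.16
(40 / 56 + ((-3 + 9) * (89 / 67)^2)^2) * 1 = 15911800337 / 141057847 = 112.80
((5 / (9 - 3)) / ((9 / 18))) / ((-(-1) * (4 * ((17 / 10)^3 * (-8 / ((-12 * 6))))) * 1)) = 3750 / 4913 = 0.76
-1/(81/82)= -82/81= -1.01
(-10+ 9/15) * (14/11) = -658/55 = -11.96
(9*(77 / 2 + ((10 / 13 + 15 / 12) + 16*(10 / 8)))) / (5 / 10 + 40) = 1049 / 78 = 13.45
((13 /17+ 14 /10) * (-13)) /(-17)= 2392 /1445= 1.66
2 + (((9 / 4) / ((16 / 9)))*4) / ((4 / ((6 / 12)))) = 337 / 128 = 2.63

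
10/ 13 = 0.77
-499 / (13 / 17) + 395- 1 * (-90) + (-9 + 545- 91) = 3607 / 13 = 277.46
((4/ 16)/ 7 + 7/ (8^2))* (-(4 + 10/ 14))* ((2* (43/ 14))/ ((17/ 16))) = -92235/ 23324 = -3.95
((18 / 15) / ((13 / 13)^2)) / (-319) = -6 / 1595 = -0.00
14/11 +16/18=214/99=2.16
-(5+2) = -7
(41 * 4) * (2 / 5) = 328 / 5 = 65.60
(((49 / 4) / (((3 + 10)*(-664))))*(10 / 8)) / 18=-0.00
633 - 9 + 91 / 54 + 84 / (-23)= 772565 / 1242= 622.03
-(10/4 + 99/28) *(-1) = 169/28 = 6.04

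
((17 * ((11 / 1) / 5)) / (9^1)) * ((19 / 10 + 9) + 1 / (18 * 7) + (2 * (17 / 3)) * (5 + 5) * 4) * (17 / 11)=42262204 / 14175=2981.46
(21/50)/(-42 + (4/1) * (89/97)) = -2037/185900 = -0.01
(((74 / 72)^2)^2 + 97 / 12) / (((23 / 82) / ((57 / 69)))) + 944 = 431416333211 / 444258432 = 971.09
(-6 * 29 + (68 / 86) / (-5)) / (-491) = 37444 / 105565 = 0.35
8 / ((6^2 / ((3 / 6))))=0.11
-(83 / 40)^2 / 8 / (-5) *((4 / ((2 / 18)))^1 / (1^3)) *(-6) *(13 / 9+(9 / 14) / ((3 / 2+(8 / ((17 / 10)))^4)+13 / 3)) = -117029315810499 / 3481565290000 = -33.61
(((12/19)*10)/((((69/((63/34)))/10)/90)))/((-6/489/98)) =-9057258000/7429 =-1219175.93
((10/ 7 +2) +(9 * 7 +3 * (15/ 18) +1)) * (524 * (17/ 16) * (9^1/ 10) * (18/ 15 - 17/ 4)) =-1196947917/ 11200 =-106870.35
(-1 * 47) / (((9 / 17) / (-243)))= 21573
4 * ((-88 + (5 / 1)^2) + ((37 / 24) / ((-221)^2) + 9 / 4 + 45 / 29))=-2012345809 / 8498334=-236.79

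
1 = 1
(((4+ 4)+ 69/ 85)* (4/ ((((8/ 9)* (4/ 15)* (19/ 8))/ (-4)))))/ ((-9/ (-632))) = -5680416/ 323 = -17586.43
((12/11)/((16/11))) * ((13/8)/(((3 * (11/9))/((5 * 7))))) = 11.63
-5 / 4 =-1.25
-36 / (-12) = 3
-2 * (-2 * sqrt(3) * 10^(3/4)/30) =2 * 10^(3/4) * sqrt(3)/15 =1.30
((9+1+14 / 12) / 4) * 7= 469 / 24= 19.54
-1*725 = -725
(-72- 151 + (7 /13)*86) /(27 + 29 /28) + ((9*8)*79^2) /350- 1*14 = 451312206 /357175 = 1263.56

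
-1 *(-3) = 3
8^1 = 8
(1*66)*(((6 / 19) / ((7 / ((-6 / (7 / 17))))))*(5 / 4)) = -50490 / 931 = -54.23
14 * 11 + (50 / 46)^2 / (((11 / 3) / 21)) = 935501 / 5819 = 160.77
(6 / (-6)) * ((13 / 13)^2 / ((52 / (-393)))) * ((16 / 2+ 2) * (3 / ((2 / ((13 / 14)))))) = 5895 / 56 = 105.27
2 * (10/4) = 5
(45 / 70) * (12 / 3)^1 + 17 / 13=353 / 91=3.88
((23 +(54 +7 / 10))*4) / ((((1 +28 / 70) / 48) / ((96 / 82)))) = 511488 / 41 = 12475.32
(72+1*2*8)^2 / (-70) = -3872 / 35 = -110.63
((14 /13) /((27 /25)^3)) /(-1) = -218750 /255879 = -0.85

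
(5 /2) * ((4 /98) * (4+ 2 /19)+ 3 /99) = 30395 /61446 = 0.49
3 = 3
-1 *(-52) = 52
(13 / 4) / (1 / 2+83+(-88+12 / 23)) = -299 / 366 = -0.82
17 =17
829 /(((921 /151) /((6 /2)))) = 125179 /307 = 407.75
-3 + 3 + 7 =7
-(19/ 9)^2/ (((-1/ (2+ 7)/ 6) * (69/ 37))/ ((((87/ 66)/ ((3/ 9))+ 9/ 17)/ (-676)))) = -574351/ 670956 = -0.86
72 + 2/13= 938/13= 72.15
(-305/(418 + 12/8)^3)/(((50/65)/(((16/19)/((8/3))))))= -19032/11221204661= -0.00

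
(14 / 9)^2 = 2.42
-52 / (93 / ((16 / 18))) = -416 / 837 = -0.50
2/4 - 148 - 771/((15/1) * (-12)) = -8593/60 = -143.22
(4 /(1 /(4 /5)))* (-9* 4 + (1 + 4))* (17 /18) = -4216 /45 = -93.69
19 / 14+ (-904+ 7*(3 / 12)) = -25225 / 28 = -900.89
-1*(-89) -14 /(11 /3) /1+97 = 2004 /11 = 182.18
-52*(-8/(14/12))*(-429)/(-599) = 1070784/4193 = 255.37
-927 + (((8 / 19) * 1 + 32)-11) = -17206 / 19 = -905.58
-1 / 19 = -0.05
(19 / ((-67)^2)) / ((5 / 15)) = 57 / 4489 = 0.01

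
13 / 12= 1.08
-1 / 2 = -0.50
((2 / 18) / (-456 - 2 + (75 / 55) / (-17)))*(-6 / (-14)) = -187 / 1798881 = -0.00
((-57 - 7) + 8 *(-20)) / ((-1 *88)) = 28 / 11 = 2.55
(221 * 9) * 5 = 9945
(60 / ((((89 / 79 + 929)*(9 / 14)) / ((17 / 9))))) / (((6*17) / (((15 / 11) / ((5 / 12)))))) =1106 / 181863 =0.01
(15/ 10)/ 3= 1/ 2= 0.50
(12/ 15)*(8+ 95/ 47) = 8.02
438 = 438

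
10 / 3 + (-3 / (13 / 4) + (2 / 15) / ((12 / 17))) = 3041 / 1170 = 2.60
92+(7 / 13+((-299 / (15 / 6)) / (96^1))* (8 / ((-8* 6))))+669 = 14259887 / 18720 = 761.75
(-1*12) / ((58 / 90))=-540 / 29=-18.62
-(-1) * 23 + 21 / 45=352 / 15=23.47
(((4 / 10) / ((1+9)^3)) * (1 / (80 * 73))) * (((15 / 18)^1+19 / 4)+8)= 0.00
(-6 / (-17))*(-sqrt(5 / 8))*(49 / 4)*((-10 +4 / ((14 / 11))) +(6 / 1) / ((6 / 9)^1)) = -315*sqrt(10) / 136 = -7.32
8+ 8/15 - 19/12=139/20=6.95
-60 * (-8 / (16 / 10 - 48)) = -300 / 29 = -10.34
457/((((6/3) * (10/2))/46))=10511/5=2102.20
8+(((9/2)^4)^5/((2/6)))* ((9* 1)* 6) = 984770902183615427185/524288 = 1878301433913451.06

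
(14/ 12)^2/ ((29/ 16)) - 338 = -88022/ 261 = -337.25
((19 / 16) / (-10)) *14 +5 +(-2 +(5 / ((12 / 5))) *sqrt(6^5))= 107 / 80 +75 *sqrt(6)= 185.05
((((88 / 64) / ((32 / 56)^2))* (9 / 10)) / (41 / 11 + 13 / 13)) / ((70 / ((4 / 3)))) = 2541 / 166400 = 0.02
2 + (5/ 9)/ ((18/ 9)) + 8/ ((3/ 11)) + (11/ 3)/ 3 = 197/ 6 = 32.83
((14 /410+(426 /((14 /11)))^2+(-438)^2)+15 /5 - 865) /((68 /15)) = 66841.70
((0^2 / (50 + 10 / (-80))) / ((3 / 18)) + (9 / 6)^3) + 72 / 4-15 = 51 / 8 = 6.38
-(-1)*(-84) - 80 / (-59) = -4876 / 59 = -82.64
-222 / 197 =-1.13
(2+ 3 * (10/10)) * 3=15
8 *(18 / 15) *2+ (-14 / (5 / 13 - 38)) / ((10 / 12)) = 19.65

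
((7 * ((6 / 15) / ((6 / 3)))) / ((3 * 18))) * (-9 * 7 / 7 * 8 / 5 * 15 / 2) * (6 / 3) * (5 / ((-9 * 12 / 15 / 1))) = 35 / 9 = 3.89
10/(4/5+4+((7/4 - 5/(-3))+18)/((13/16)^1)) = 975/3038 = 0.32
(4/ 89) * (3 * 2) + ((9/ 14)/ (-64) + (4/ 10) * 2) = 422491/ 398720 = 1.06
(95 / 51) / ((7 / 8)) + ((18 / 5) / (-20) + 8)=177587 / 17850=9.95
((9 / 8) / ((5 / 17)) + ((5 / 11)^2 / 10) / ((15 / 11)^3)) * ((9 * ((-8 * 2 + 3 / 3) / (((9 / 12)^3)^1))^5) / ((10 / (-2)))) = 69454318796800 / 177147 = 392071662.50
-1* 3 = -3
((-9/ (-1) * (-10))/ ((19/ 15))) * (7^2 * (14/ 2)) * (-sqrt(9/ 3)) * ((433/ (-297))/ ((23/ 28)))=-207926600 * sqrt(3)/ 4807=-74919.79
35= 35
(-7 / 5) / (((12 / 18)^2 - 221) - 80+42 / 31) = 1953 / 417385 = 0.00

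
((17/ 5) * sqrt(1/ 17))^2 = 17/ 25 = 0.68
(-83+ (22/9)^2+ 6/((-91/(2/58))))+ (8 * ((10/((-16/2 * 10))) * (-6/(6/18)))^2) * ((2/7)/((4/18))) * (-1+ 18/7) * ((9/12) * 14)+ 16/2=790.15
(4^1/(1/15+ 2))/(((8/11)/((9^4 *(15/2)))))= 16238475/124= 130955.44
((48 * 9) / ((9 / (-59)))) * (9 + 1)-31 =-28351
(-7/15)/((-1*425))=7/6375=0.00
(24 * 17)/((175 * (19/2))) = 816/3325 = 0.25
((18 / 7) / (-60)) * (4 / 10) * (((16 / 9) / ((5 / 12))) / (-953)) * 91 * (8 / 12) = 1664 / 357375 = 0.00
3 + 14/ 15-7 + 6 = 44/ 15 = 2.93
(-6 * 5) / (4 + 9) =-30 / 13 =-2.31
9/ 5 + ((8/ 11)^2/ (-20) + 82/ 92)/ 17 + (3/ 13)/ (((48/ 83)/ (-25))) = -399782257/ 49203440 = -8.13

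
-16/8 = -2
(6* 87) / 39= 174 / 13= 13.38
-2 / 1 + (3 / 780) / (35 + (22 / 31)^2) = -17740919 / 8870940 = -2.00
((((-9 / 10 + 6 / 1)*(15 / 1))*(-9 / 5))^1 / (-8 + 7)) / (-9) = -15.30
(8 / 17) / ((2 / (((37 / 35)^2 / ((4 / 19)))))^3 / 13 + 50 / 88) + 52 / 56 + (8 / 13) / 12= 96364398504441265801 / 53472354645693861150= 1.80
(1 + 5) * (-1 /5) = -6 /5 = -1.20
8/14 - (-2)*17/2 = 123/7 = 17.57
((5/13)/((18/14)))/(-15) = -7/351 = -0.02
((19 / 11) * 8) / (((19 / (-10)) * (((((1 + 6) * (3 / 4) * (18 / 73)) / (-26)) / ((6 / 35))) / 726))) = 2672384 / 147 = 18179.48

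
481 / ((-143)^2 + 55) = 481 / 20504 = 0.02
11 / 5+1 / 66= 2.22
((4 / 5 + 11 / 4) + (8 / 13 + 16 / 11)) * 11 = 16073 / 260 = 61.82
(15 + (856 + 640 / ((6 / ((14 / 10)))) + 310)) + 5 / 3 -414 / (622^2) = 257664537 / 193442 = 1332.00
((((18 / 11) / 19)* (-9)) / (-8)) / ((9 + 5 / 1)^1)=0.01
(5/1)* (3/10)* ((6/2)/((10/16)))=36/5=7.20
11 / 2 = 5.50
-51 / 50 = -1.02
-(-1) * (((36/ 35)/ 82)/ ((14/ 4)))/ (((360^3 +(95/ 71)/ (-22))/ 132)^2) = 0.00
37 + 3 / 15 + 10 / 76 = 7093 / 190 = 37.33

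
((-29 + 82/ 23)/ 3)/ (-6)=1.41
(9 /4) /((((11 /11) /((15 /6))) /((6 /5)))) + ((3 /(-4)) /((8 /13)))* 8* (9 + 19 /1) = -1065 /4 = -266.25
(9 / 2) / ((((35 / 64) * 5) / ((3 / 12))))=72 / 175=0.41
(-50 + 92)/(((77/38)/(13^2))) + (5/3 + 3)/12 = 693653/198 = 3503.30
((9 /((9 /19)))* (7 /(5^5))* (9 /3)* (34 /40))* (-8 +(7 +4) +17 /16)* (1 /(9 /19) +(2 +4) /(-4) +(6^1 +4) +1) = 6143137 /1200000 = 5.12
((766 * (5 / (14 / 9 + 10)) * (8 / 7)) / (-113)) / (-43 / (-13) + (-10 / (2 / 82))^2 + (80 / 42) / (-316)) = -8169390 / 409679681491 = -0.00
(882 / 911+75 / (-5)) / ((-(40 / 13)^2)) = 2160327 / 1457600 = 1.48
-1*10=-10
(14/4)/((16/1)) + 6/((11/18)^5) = 363924413/5153632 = 70.62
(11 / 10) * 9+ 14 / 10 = 113 / 10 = 11.30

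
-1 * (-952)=952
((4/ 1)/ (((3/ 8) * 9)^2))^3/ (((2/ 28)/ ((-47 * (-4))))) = 44157632512/ 387420489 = 113.98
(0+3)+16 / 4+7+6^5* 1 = 7790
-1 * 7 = -7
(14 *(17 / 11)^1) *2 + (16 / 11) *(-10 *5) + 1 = -313 / 11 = -28.45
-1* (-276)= 276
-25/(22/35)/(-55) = 175/242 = 0.72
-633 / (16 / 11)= -6963 / 16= -435.19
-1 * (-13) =13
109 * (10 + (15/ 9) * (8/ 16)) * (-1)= -7085/ 6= -1180.83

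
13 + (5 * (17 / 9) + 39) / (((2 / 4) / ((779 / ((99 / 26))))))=17673071 / 891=19835.10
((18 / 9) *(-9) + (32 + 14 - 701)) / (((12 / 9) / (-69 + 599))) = -535035 / 2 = -267517.50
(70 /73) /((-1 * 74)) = -0.01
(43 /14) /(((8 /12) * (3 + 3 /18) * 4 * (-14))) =-387 /14896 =-0.03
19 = 19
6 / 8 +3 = 15 / 4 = 3.75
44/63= 0.70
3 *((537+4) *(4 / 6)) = 1082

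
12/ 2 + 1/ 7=43/ 7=6.14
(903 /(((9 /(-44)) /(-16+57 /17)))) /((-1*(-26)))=1423730 /663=2147.41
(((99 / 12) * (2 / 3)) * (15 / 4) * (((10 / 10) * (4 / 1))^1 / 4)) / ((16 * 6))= 55 / 256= 0.21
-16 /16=-1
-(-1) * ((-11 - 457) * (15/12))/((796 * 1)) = -585/796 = -0.73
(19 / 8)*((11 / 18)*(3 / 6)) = 209 / 288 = 0.73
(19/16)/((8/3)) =57/128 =0.45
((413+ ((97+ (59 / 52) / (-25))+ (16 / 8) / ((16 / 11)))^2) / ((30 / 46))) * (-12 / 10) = -1567504777927 / 84500000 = -18550.35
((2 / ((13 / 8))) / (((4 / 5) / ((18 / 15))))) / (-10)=-0.18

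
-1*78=-78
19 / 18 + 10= 199 / 18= 11.06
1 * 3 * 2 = 6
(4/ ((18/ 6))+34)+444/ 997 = 107014/ 2991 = 35.78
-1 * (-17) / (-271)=-17 / 271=-0.06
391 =391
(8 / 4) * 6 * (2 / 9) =8 / 3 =2.67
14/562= 7/281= 0.02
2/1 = 2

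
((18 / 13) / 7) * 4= 72 / 91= 0.79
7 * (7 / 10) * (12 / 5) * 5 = 294 / 5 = 58.80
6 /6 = 1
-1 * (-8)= 8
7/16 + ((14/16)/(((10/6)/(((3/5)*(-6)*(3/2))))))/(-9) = 301/400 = 0.75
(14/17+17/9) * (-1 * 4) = -1660/153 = -10.85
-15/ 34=-0.44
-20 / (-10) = 2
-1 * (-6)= 6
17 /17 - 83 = -82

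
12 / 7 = 1.71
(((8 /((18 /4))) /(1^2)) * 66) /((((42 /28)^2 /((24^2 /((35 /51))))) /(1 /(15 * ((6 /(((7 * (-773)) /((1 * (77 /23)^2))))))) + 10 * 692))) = 36703214022656 /121275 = 302644518.84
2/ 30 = 1/ 15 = 0.07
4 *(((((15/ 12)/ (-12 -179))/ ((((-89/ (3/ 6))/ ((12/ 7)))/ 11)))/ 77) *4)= 120/ 832951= 0.00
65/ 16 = 4.06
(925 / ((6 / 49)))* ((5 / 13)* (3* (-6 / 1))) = -679875 / 13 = -52298.08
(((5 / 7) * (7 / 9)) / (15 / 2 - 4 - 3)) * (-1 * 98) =-980 / 9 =-108.89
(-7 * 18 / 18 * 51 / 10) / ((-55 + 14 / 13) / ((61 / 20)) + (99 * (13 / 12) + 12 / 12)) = -188734 / 478815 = -0.39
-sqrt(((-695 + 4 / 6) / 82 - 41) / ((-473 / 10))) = -sqrt(1914495) / 1353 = -1.02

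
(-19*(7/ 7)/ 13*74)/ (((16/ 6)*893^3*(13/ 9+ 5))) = -0.00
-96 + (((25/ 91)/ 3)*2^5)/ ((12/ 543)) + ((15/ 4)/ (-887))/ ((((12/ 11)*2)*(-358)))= 101533443239/ 2774081856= 36.60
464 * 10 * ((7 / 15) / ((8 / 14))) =11368 / 3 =3789.33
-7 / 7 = -1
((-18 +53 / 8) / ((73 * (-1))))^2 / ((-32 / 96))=-24843 / 341056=-0.07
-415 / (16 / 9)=-3735 / 16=-233.44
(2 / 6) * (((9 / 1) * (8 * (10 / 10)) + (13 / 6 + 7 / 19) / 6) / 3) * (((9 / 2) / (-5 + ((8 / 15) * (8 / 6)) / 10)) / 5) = -247685 / 168568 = -1.47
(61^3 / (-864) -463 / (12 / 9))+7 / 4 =-525493 / 864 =-608.21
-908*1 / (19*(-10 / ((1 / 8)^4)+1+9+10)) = 227 / 194465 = 0.00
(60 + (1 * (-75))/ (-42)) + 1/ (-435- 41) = 29409/ 476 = 61.78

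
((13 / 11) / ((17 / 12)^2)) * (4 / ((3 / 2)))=4992 / 3179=1.57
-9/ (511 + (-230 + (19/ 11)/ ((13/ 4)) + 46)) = -1287/ 46837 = -0.03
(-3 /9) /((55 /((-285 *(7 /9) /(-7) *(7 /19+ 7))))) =-140 /99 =-1.41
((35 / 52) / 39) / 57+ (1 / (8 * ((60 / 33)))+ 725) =3352603289 / 4623840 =725.07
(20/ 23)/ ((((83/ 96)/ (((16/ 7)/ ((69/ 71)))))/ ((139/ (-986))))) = -50529280/ 151523057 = -0.33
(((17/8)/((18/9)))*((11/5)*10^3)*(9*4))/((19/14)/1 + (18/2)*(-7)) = -1178100/863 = -1365.12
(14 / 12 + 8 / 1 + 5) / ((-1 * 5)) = -17 / 6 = -2.83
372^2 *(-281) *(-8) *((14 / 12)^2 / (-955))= -423424288 / 955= -443376.22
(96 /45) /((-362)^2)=8 /491415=0.00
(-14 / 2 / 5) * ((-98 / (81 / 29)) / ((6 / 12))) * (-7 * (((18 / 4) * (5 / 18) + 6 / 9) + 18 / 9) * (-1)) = 3272563 / 1215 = 2693.47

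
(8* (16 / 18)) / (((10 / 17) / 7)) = 3808 / 45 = 84.62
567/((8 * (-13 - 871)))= -567/7072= -0.08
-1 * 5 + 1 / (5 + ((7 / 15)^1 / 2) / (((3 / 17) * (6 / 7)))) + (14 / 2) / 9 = -129394 / 31797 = -4.07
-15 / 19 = -0.79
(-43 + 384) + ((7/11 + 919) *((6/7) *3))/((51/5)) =749849/1309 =572.84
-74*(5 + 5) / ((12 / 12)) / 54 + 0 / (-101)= -370 / 27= -13.70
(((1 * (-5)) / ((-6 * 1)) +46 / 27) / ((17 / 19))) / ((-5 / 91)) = -236873 / 4590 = -51.61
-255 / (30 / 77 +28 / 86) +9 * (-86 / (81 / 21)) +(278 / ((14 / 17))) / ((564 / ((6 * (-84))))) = -858.87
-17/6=-2.83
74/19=3.89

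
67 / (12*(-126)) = -0.04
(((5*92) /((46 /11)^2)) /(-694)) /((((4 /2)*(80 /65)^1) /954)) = -14.69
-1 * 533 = -533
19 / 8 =2.38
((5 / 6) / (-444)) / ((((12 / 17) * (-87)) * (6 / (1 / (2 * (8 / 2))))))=85 / 133498368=0.00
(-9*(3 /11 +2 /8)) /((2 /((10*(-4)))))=1035 /11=94.09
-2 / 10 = -1 / 5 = -0.20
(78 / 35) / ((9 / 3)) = 26 / 35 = 0.74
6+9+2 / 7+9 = 170 / 7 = 24.29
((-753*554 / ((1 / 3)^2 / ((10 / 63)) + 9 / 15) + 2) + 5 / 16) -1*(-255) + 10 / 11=-733614309 / 2288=-320635.62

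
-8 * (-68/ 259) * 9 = 4896/ 259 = 18.90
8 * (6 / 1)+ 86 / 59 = 2918 / 59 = 49.46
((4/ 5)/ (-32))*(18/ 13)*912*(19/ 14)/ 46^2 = -9747/ 481390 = -0.02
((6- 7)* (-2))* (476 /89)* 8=7616 /89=85.57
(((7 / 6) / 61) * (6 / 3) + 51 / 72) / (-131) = -1093 / 191784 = -0.01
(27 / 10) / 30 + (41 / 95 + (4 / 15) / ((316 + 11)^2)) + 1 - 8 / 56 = 5882281859 / 4266467100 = 1.38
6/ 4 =3/ 2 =1.50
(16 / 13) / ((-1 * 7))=-16 / 91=-0.18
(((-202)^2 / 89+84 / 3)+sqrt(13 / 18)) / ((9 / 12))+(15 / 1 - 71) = 2 * sqrt(26) / 9+52744 / 89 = 593.76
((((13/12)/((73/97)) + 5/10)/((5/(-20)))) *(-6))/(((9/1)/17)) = 57766/657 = 87.92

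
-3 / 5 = -0.60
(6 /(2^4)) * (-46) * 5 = -86.25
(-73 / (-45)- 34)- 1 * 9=-1862 / 45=-41.38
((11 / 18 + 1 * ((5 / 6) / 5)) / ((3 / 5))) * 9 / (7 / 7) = 35 / 3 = 11.67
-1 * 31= -31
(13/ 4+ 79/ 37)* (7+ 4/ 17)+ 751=1987547/ 2516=789.96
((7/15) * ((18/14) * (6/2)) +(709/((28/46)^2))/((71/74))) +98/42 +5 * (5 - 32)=194500301/104370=1863.57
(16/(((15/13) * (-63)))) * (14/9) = -416/1215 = -0.34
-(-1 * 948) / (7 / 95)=90060 / 7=12865.71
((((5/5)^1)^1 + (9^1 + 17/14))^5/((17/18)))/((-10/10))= -858500933013/4571504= -187793.98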